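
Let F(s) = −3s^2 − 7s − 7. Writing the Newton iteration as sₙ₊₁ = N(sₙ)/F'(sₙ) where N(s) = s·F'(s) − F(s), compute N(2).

−5

F'(s) = −6s − 7.
N(s) = s·F'(s) − F(s) = s·(−6s − 7) − (−3s^2 − 7s − 7) = −3s^2 + 7.
N(2) = −5.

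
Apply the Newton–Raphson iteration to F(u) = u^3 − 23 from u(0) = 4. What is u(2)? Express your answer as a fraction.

4714759/1641672

F'(u) = 3u^2.
F(4) = 41, F'(4) = 48, so u(1) = 4 − 41/48 = 151/48.
F(151/48) = 899335/110592, F'(151/48) = 22801/768, so u(2) = (151/48) − (899335/110592)/(22801/768) = 4714759/1641672.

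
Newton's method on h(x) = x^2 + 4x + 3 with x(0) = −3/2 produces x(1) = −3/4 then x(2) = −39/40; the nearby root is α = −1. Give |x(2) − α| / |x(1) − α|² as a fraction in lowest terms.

2/5

x(1) − α = −3/4 − (−1) = −3/4 + 1 = 1/4, so |x(1) − α| = 1/4.
x(2) − α = −39/40 − (−1) = −39/40 + 1 = 1/40, so |x(2) − α| = 1/40.
|x(1) − α|² = 1/16.
Ratio = (1/40) / (1/16) = 2/5.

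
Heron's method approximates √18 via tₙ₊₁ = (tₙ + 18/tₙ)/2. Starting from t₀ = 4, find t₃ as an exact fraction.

t₁ = (4 + 18/4)/2 = 17/4.
t₂ = (17/4 + 18/(17/4))/2 = 577/136.
t₃ = (577/136 + 18/(577/136))/2 = 665857/156944.

665857/156944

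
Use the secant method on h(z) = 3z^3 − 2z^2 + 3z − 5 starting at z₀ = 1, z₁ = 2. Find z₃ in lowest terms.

h(1) = −1, h(2) = 17. z₂ = 2 − 17·(2 − 1)/(17 − (−1)) = 19/18.
h(2) = 17, h(19/18) = −1037/1944. z₃ = (19/18) − (−1037/1944)·((19/18) − 2)/((−1037/1944) − 17) = 2174/2005.

2174/2005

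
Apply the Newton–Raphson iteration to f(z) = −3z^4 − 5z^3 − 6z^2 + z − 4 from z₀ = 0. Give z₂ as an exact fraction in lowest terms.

f'(z) = −12z^3 − 15z^2 − 12z + 1.
f(0) = −4, f'(0) = 1, so z₁ = 0 − (−4)/1 = 4.
f(4) = −1184, f'(4) = −1055, so z₂ = 4 − (−1184)/(−1055) = 3036/1055.

3036/1055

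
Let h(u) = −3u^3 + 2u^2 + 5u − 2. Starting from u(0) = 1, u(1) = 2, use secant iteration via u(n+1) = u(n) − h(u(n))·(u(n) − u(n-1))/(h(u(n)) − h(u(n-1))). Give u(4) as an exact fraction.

1794406/1134903

h(1) = 2, h(2) = −8. u(2) = 2 − (−8)·(2 − 1)/((−8) − 2) = 6/5.
h(2) = −8, h(6/5) = 212/125. u(3) = (6/5) − (212/125)·((6/5) − 2)/((212/125) − (−8)) = 406/303.
h(6/5) = 212/125, h(406/303) = 1105792/1030301. u(4) = (406/303) − (1105792/1030301)·((406/303) − (6/5))/((1105792/1030301) − (212/125)) = 1794406/1134903.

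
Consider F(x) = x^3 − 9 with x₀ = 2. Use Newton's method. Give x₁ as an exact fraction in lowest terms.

F'(x) = 3x^2.
F(2) = −1, F'(2) = 12, so x₁ = 2 − (−1)/12 = 25/12.

25/12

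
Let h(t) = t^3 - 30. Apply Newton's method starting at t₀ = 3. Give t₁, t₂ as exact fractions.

h'(t) = 3t^2.
h(3) = -3, h'(3) = 27, so t₁ = 3 - (-3)/27 = 28/9.
h(28/9) = 82/729, h'(28/9) = 784/27, so t₂ = (28/9) - (82/729)/(784/27) = 32887/10584.

t₁ = 28/9, t₂ = 32887/10584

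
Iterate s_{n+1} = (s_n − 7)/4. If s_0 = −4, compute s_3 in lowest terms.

−151/64

s_1 = ((−4) − 7)/4 = −11/4.
s_2 = ((−11/4) − 7)/4 = −39/16.
s_3 = ((−39/16) − 7)/4 = −151/64.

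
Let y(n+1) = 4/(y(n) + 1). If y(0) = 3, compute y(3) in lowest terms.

y(1) = 4/(3 + 1) = 1.
y(2) = 4/(1 + 1) = 2.
y(3) = 4/(2 + 1) = 4/3.

4/3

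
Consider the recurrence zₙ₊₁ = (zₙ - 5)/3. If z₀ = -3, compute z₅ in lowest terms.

z₁ = ((-3) - 5)/3 = -8/3.
z₂ = ((-8/3) - 5)/3 = -23/9.
z₃ = ((-23/9) - 5)/3 = -68/27.
z₄ = ((-68/27) - 5)/3 = -203/81.
z₅ = ((-203/81) - 5)/3 = -608/243.

-608/243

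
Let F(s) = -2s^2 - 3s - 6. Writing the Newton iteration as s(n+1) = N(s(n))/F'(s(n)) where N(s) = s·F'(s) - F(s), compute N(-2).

-2

F'(s) = -4s - 3.
N(s) = s·F'(s) - F(s) = s·(-4s - 3) - (-2s^2 - 3s - 6) = -2s^2 + 6.
N(-2) = -2.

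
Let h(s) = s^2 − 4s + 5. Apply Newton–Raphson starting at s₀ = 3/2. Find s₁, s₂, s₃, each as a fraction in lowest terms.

h'(s) = 2s − 4.
h(3/2) = 5/4, h'(3/2) = −1, so s₁ = (3/2) − (5/4)/(−1) = 11/4.
h(11/4) = 25/16, h'(11/4) = 3/2, so s₂ = (11/4) − (25/16)/(3/2) = 41/24.
h(41/24) = 625/576, h'(41/24) = −7/12, so s₃ = (41/24) − (625/576)/(−7/12) = 1199/336.

s₁ = 11/4, s₂ = 41/24, s₃ = 1199/336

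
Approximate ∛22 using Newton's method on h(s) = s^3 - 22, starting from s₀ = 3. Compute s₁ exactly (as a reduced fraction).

h'(s) = 3s^2.
h(3) = 5, h'(3) = 27, so s₁ = 3 - 5/27 = 76/27.

76/27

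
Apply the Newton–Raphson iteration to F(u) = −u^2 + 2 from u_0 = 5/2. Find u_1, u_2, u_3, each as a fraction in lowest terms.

F'(u) = −2u.
F(5/2) = −17/4, F'(5/2) = −5, so u_1 = (5/2) − (−17/4)/(−5) = 33/20.
F(33/20) = −289/400, F'(33/20) = −33/10, so u_2 = (33/20) − (−289/400)/(−33/10) = 1889/1320.
F(1889/1320) = −83521/1742400, F'(1889/1320) = −1889/660, so u_3 = (1889/1320) − (−83521/1742400)/(−1889/660) = 7053121/4986960.

u_1 = 33/20, u_2 = 1889/1320, u_3 = 7053121/4986960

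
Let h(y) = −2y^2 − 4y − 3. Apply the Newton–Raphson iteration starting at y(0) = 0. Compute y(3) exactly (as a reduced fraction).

h'(y) = −4y − 4.
h(0) = −3, h'(0) = −4, so y(1) = 0 − (−3)/(−4) = −3/4.
h(−3/4) = −9/8, h'(−3/4) = −1, so y(2) = (−3/4) − (−9/8)/(−1) = −15/8.
h(−15/8) = −81/32, h'(−15/8) = 7/2, so y(3) = (−15/8) − (−81/32)/(7/2) = −129/112.

−129/112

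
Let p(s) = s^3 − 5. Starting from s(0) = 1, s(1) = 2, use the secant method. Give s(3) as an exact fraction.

265/157

p(1) = −4, p(2) = 3. s(2) = 2 − 3·(2 − 1)/(3 − (−4)) = 11/7.
p(2) = 3, p(11/7) = −384/343. s(3) = (11/7) − (−384/343)·((11/7) − 2)/((−384/343) − 3) = 265/157.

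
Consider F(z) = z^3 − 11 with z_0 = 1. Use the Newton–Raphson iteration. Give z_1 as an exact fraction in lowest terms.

13/3

F'(z) = 3z^2.
F(1) = −10, F'(1) = 3, so z_1 = 1 − (−10)/3 = 13/3.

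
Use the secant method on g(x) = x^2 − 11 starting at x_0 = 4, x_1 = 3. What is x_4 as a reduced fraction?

g(4) = 5, g(3) = −2. x_2 = 3 − (−2)·(3 − 4)/((−2) − 5) = 23/7.
g(3) = −2, g(23/7) = −10/49. x_3 = (23/7) − (−10/49)·((23/7) − 3)/((−10/49) − (−2)) = 73/22.
g(23/7) = −10/49, g(73/22) = 5/484. x_4 = (73/22) − (5/484)·((73/22) − (23/7))/((5/484) − (−10/49)) = 3373/1017.

3373/1017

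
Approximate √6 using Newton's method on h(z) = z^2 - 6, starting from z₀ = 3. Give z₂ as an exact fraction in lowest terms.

49/20

h'(z) = 2z.
h(3) = 3, h'(3) = 6, so z₁ = 3 - 3/6 = 5/2.
h(5/2) = 1/4, h'(5/2) = 5, so z₂ = (5/2) - (1/4)/5 = 49/20.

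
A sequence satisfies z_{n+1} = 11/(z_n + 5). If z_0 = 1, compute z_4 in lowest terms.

2981/1806

z_1 = 11/(1 + 5) = 11/6.
z_2 = 11/(11/6 + 5) = 66/41.
z_3 = 11/(66/41 + 5) = 451/271.
z_4 = 11/(451/271 + 5) = 2981/1806.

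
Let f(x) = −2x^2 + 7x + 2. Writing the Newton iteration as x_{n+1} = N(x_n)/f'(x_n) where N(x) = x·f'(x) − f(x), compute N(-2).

f'(x) = −4x + 7.
N(x) = x·f'(x) − f(x) = x·(−4x + 7) − (−2x^2 + 7x + 2) = −2x^2 − 2.
N(-2) = −10.

−10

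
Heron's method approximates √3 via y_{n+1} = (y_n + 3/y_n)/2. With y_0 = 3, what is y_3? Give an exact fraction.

97/56

y_1 = (3 + 3/3)/2 = 2.
y_2 = (2 + 3/2)/2 = 7/4.
y_3 = (7/4 + 3/(7/4))/2 = 97/56.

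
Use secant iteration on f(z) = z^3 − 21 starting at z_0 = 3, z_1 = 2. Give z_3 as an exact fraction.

16659/5983

f(3) = 6, f(2) = −13. z_2 = 2 − (−13)·(2 − 3)/((−13) − 6) = 51/19.
f(2) = −13, f(51/19) = −11388/6859. z_3 = (51/19) − (−11388/6859)·((51/19) − 2)/((−11388/6859) − (−13)) = 16659/5983.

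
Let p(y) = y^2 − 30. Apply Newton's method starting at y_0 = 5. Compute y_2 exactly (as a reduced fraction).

p'(y) = 2y.
p(5) = −5, p'(5) = 10, so y_1 = 5 − (−5)/10 = 11/2.
p(11/2) = 1/4, p'(11/2) = 11, so y_2 = (11/2) − (1/4)/11 = 241/44.

241/44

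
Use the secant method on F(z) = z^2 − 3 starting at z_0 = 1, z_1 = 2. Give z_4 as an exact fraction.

F(1) = −2, F(2) = 1. z_2 = 2 − 1·(2 − 1)/(1 − (−2)) = 5/3.
F(2) = 1, F(5/3) = −2/9. z_3 = (5/3) − (−2/9)·((5/3) − 2)/((−2/9) − 1) = 19/11.
F(5/3) = −2/9, F(19/11) = −2/121. z_4 = (19/11) − (−2/121)·((19/11) − (5/3))/((−2/121) − (−2/9)) = 97/56.

97/56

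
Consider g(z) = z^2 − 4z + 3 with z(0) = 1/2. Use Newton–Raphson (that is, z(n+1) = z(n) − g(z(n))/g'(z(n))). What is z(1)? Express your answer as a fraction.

g'(z) = 2z − 4.
g(1/2) = 5/4, g'(1/2) = −3, so z(1) = (1/2) − (5/4)/(−3) = 11/12.

11/12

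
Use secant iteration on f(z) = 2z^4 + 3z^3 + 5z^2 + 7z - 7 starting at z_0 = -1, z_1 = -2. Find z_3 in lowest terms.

-247151/140771

f(-1) = -10, f(-2) = 7. z_2 = (-2) - 7·((-2) - (-1))/(7 - (-10)) = -27/17.
f(-2) = 7, f(-27/17) = -400750/83521. z_3 = (-27/17) - (-400750/83521)·((-27/17) - (-2))/((-400750/83521) - 7) = -247151/140771.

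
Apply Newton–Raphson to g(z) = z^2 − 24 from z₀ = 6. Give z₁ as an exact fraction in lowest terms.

g'(z) = 2z.
g(6) = 12, g'(6) = 12, so z₁ = 6 − 12/12 = 5.

5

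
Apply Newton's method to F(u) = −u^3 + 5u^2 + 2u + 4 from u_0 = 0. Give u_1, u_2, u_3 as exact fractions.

u_1 = −2, u_2 = −16/15, u_3 = −46/135

F'(u) = −3u^2 + 10u + 2.
F(0) = 4, F'(0) = 2, so u_1 = 0 − 4/2 = −2.
F(−2) = 28, F'(−2) = −30, so u_2 = (−2) − 28/(−30) = −16/15.
F(−16/15) = 29596/3375, F'(−16/15) = −302/25, so u_3 = (−16/15) − (29596/3375)/(−302/25) = −46/135.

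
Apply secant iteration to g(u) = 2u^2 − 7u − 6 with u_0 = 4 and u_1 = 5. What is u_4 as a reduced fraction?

56642/13447

g(4) = −2, g(5) = 9. u_2 = 5 − 9·(5 − 4)/(9 − (−2)) = 46/11.
g(5) = 9, g(46/11) = −36/121. u_3 = (46/11) − (−36/121)·((46/11) − 5)/((−36/121) − 9) = 526/125.
g(46/11) = −36/121, g(526/125) = −648/15625. u_4 = (526/125) − (−648/15625)·((526/125) − (46/11))/((−648/15625) − (−36/121)) = 56642/13447.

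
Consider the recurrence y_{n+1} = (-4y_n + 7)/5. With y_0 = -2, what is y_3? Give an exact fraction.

11/5

y_1 = (-4·(-2) + 7)/5 = 3.
y_2 = (-4·3 + 7)/5 = -1.
y_3 = (-4·(-1) + 7)/5 = 11/5.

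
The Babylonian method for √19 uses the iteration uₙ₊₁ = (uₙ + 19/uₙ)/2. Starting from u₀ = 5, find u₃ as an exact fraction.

u₁ = (5 + 19/5)/2 = 22/5.
u₂ = (22/5 + 19/(22/5))/2 = 959/220.
u₃ = (959/220 + 19/(959/220))/2 = 1839281/421960.

1839281/421960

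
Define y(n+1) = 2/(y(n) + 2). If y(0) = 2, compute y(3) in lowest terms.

5/7

y(1) = 2/(2 + 2) = 1/2.
y(2) = 2/(1/2 + 2) = 4/5.
y(3) = 2/(4/5 + 2) = 5/7.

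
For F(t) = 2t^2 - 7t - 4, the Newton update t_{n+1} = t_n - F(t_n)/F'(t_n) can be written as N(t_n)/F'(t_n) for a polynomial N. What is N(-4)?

F'(t) = 4t - 7.
N(t) = t·F'(t) - F(t) = t·(4t - 7) - (2t^2 - 7t - 4) = 2t^2 + 4.
N(-4) = 36.

36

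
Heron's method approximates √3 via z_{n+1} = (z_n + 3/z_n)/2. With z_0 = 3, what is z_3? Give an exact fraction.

97/56

z_1 = (3 + 3/3)/2 = 2.
z_2 = (2 + 3/2)/2 = 7/4.
z_3 = (7/4 + 3/(7/4))/2 = 97/56.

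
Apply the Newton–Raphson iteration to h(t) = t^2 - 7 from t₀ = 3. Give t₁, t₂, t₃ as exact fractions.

h'(t) = 2t.
h(3) = 2, h'(3) = 6, so t₁ = 3 - 2/6 = 8/3.
h(8/3) = 1/9, h'(8/3) = 16/3, so t₂ = (8/3) - (1/9)/(16/3) = 127/48.
h(127/48) = 1/2304, h'(127/48) = 127/24, so t₃ = (127/48) - (1/2304)/(127/24) = 32257/12192.

t₁ = 8/3, t₂ = 127/48, t₃ = 32257/12192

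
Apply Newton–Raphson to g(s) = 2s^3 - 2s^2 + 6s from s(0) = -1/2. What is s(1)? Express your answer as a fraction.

-2/19

g'(s) = 6s^2 - 4s + 6.
g(-1/2) = -15/4, g'(-1/2) = 19/2, so s(1) = (-1/2) - (-15/4)/(19/2) = -2/19.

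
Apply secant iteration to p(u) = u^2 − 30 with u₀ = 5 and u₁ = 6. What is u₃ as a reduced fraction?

p(5) = −5, p(6) = 6. u₂ = 6 − 6·(6 − 5)/(6 − (−5)) = 60/11.
p(6) = 6, p(60/11) = −30/121. u₃ = (60/11) − (−30/121)·((60/11) − 6)/((−30/121) − 6) = 115/21.

115/21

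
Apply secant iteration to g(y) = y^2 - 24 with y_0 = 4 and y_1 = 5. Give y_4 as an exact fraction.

g(4) = -8, g(5) = 1. y_2 = 5 - 1·(5 - 4)/(1 - (-8)) = 44/9.
g(5) = 1, g(44/9) = -8/81. y_3 = (44/9) - (-8/81)·((44/9) - 5)/((-8/81) - 1) = 436/89.
g(44/9) = -8/81, g(436/89) = -8/7921. y_4 = (436/89) - (-8/7921)·((436/89) - (44/9))/((-8/7921) - (-8/81)) = 4801/980.

4801/980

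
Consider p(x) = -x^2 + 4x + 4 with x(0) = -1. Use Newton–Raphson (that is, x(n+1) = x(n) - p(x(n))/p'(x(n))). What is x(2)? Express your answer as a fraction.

p'(x) = -2x + 4.
p(-1) = -1, p'(-1) = 6, so x(1) = (-1) - (-1)/6 = -5/6.
p(-5/6) = -1/36, p'(-5/6) = 17/3, so x(2) = (-5/6) - (-1/36)/(17/3) = -169/204.

-169/204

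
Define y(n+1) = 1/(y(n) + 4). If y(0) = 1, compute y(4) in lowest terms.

y(1) = 1/(1 + 4) = 1/5.
y(2) = 1/(1/5 + 4) = 5/21.
y(3) = 1/(5/21 + 4) = 21/89.
y(4) = 1/(21/89 + 4) = 89/377.

89/377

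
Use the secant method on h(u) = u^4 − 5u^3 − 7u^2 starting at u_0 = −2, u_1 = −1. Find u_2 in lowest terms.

h(−2) = 28, h(−1) = −1. u_2 = (−1) − (−1)·((−1) − (−2))/((−1) − 28) = −30/29.

−30/29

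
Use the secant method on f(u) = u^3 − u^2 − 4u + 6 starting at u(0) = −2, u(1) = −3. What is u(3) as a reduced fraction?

−4443/2081

f(−2) = 2, f(−3) = −18. u(2) = (−3) − (−18)·((−3) − (−2))/((−18) − 2) = −21/10.
f(−3) = −18, f(−21/10) = 729/1000. u(3) = (−21/10) − (729/1000)·((−21/10) − (−3))/((729/1000) − (−18)) = −4443/2081.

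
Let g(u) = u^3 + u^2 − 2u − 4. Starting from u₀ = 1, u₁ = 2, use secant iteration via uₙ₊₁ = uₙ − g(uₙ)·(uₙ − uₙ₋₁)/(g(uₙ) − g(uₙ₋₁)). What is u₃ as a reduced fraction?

g(1) = −4, g(2) = 4. u₂ = 2 − 4·(2 − 1)/(4 − (−4)) = 3/2.
g(2) = 4, g(3/2) = −11/8. u₃ = (3/2) − (−11/8)·((3/2) − 2)/((−11/8) − 4) = 70/43.

70/43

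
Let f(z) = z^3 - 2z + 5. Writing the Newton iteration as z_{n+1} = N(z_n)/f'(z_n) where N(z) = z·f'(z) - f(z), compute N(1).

f'(z) = 3z^2 - 2.
N(z) = z·f'(z) - f(z) = z·(3z^2 - 2) - (z^3 - 2z + 5) = 2z^3 - 5.
N(1) = -3.

-3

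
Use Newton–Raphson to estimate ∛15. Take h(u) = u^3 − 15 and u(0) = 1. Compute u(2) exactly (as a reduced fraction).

h'(u) = 3u^2.
h(1) = −14, h'(1) = 3, so u(1) = 1 − (−14)/3 = 17/3.
h(17/3) = 4508/27, h'(17/3) = 289/3, so u(2) = (17/3) − (4508/27)/(289/3) = 10231/2601.

10231/2601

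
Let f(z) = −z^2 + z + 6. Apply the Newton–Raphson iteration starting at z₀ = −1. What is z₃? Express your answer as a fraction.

−26215/13107

f'(z) = −2z + 1.
f(−1) = 4, f'(−1) = 3, so z₁ = (−1) − 4/3 = −7/3.
f(−7/3) = −16/9, f'(−7/3) = 17/3, so z₂ = (−7/3) − (−16/9)/(17/3) = −103/51.
f(−103/51) = −256/2601, f'(−103/51) = 257/51, so z₃ = (−103/51) − (−256/2601)/(257/51) = −26215/13107.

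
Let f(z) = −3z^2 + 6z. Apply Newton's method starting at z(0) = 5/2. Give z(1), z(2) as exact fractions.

z(1) = 25/12, z(2) = 625/312

f'(z) = −6z + 6.
f(5/2) = −15/4, f'(5/2) = −9, so z(1) = (5/2) − (−15/4)/(−9) = 25/12.
f(25/12) = −25/48, f'(25/12) = −13/2, so z(2) = (25/12) − (−25/48)/(−13/2) = 625/312.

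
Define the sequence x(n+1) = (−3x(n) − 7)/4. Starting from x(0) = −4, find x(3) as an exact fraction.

x(1) = (−3·(−4) − 7)/4 = 5/4.
x(2) = (−3·(5/4) − 7)/4 = −43/16.
x(3) = (−3·(−43/16) − 7)/4 = 17/64.

17/64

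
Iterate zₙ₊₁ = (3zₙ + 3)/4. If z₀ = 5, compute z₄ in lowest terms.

z₁ = (3·5 + 3)/4 = 9/2.
z₂ = (3·(9/2) + 3)/4 = 33/8.
z₃ = (3·(33/8) + 3)/4 = 123/32.
z₄ = (3·(123/32) + 3)/4 = 465/128.

465/128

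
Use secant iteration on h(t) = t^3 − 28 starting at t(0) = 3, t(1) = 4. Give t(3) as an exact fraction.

12901/4252

h(3) = −1, h(4) = 36. t(2) = 4 − 36·(4 − 3)/(36 − (−1)) = 112/37.
h(4) = 36, h(112/37) = −13356/50653. t(3) = (112/37) − (−13356/50653)·((112/37) − 4)/((−13356/50653) − 36) = 12901/4252.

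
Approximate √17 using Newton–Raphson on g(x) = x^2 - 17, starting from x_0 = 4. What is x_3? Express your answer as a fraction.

9478657/2298912

g'(x) = 2x.
g(4) = -1, g'(4) = 8, so x_1 = 4 - (-1)/8 = 33/8.
g(33/8) = 1/64, g'(33/8) = 33/4, so x_2 = (33/8) - (1/64)/(33/4) = 2177/528.
g(2177/528) = 1/278784, g'(2177/528) = 2177/264, so x_3 = (2177/528) - (1/278784)/(2177/264) = 9478657/2298912.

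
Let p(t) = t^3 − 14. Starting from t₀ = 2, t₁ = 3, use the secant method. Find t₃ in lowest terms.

p(2) = −6, p(3) = 13. t₂ = 3 − 13·(3 − 2)/(13 − (−6)) = 44/19.
p(3) = 13, p(44/19) = −10842/6859. t₃ = (44/19) − (−10842/6859)·((44/19) − 3)/((−10842/6859) − 13) = 18386/7693.

18386/7693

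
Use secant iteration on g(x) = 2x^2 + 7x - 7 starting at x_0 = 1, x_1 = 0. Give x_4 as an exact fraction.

g(1) = 2, g(0) = -7. x_2 = 0 - (-7)·(0 - 1)/((-7) - 2) = 7/9.
g(0) = -7, g(7/9) = -28/81. x_3 = (7/9) - (-28/81)·((7/9) - 0)/((-28/81) - (-7)) = 9/11.
g(7/9) = -28/81, g(9/11) = 8/121. x_4 = (9/11) - (8/121)·((9/11) - (7/9))/((8/121) - (-28/81)) = 819/1009.

819/1009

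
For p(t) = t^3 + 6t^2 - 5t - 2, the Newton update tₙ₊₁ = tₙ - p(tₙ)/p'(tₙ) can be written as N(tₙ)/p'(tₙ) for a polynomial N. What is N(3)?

110

p'(t) = 3t^2 + 12t - 5.
N(t) = t·p'(t) - p(t) = t·(3t^2 + 12t - 5) - (t^3 + 6t^2 - 5t - 2) = 2t^3 + 6t^2 + 2.
N(3) = 110.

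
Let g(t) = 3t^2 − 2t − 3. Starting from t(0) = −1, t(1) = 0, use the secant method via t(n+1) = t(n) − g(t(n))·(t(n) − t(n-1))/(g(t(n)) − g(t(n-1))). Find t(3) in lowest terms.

g(−1) = 2, g(0) = −3. t(2) = 0 − (−3)·(0 − (−1))/((−3) − 2) = −3/5.
g(0) = −3, g(−3/5) = −18/25. t(3) = (−3/5) − (−18/25)·((−3/5) − 0)/((−18/25) − (−3)) = −15/19.

−15/19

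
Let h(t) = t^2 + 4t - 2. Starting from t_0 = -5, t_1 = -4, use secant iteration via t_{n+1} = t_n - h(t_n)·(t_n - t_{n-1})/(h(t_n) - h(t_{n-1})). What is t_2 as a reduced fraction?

-22/5

h(-5) = 3, h(-4) = -2. t_2 = (-4) - (-2)·((-4) - (-5))/((-2) - 3) = -22/5.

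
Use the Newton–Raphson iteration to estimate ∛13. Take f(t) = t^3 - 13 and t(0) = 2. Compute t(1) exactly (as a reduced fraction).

f'(t) = 3t^2.
f(2) = -5, f'(2) = 12, so t(1) = 2 - (-5)/12 = 29/12.

29/12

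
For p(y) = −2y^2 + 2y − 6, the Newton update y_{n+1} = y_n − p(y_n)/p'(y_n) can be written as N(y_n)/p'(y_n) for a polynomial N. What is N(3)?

p'(y) = −4y + 2.
N(y) = y·p'(y) − p(y) = y·(−4y + 2) − (−2y^2 + 2y − 6) = −2y^2 + 6.
N(3) = −12.

−12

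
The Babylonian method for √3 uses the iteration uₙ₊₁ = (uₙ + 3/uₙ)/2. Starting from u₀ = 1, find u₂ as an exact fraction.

u₁ = (1 + 3/1)/2 = 2.
u₂ = (2 + 3/2)/2 = 7/4.

7/4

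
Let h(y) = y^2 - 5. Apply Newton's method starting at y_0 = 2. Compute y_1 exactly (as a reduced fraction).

9/4

h'(y) = 2y.
h(2) = -1, h'(2) = 4, so y_1 = 2 - (-1)/4 = 9/4.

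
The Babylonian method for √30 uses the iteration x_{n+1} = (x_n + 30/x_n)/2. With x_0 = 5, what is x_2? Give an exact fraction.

x_1 = (5 + 30/5)/2 = 11/2.
x_2 = (11/2 + 30/(11/2))/2 = 241/44.

241/44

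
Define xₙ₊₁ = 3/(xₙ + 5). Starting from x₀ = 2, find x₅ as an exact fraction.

3507/6478

x₁ = 3/(2 + 5) = 3/7.
x₂ = 3/(3/7 + 5) = 21/38.
x₃ = 3/(21/38 + 5) = 114/211.
x₄ = 3/(114/211 + 5) = 633/1169.
x₅ = 3/(633/1169 + 5) = 3507/6478.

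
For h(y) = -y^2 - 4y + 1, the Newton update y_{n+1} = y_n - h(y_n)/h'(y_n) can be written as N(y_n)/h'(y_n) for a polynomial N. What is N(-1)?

h'(y) = -2y - 4.
N(y) = y·h'(y) - h(y) = y·(-2y - 4) - (-y^2 - 4y + 1) = -y^2 - 1.
N(-1) = -2.

-2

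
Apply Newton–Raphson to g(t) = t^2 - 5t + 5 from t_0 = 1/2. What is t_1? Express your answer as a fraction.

19/16

g'(t) = 2t - 5.
g(1/2) = 11/4, g'(1/2) = -4, so t_1 = (1/2) - (11/4)/(-4) = 19/16.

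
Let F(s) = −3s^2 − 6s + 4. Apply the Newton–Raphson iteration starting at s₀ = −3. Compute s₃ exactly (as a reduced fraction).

−1606657/635664

F'(s) = −6s − 6.
F(−3) = −5, F'(−3) = 12, so s₁ = (−3) − (−5)/12 = −31/12.
F(−31/12) = −25/48, F'(−31/12) = 19/2, so s₂ = (−31/12) − (−25/48)/(19/2) = −1153/456.
F(−1153/456) = −625/69312, F'(−1153/456) = 697/76, so s₃ = (−1153/456) − (−625/69312)/(697/76) = −1606657/635664.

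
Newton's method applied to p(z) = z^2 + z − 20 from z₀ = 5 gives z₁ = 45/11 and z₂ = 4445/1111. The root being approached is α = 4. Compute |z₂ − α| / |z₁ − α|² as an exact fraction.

z₁ − α = 45/11 − 4 = 1/11, so |z₁ − α| = 1/11.
z₂ − α = 4445/1111 − 4 = 1/1111, so |z₂ − α| = 1/1111.
|z₁ − α|² = 1/121.
Ratio = (1/1111) / (1/121) = 11/101.

11/101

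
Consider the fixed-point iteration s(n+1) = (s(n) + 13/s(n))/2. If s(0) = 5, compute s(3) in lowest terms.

117487/32585

s(1) = (5 + 13/5)/2 = 19/5.
s(2) = (19/5 + 13/(19/5))/2 = 343/95.
s(3) = (343/95 + 13/(343/95))/2 = 117487/32585.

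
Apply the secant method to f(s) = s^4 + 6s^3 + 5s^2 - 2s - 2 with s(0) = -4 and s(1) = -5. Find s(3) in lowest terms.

f(-4) = -42, f(-5) = 8. s(2) = (-5) - 8·((-5) - (-4))/(8 - (-42)) = -121/25.
f(-5) = 8, f(-121/25) = -2622144/390625. s(3) = (-121/25) - (-2622144/390625)·((-121/25) - (-5))/((-2622144/390625) - 8) = -3529465/718393.

-3529465/718393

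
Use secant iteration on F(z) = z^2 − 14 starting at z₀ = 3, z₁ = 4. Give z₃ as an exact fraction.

F(3) = −5, F(4) = 2. z₂ = 4 − 2·(4 − 3)/(2 − (−5)) = 26/7.
F(4) = 2, F(26/7) = −10/49. z₃ = (26/7) − (−10/49)·((26/7) − 4)/((−10/49) − 2) = 101/27.

101/27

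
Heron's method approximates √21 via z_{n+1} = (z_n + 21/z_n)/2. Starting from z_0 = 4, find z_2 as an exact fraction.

z_1 = (4 + 21/4)/2 = 37/8.
z_2 = (37/8 + 21/(37/8))/2 = 2713/592.

2713/592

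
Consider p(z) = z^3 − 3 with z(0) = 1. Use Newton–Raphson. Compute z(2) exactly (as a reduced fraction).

p'(z) = 3z^2.
p(1) = −2, p'(1) = 3, so z(1) = 1 − (−2)/3 = 5/3.
p(5/3) = 44/27, p'(5/3) = 25/3, so z(2) = (5/3) − (44/27)/(25/3) = 331/225.

331/225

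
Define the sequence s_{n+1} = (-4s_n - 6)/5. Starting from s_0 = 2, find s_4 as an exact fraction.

266/625

s_1 = (-4·2 - 6)/5 = -14/5.
s_2 = (-4·(-14/5) - 6)/5 = 26/25.
s_3 = (-4·(26/25) - 6)/5 = -254/125.
s_4 = (-4·(-254/125) - 6)/5 = 266/625.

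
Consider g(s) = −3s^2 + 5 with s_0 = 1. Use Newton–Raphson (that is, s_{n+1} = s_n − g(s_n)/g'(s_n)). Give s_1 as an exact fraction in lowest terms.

g'(s) = −6s.
g(1) = 2, g'(1) = −6, so s_1 = 1 − 2/(−6) = 4/3.

4/3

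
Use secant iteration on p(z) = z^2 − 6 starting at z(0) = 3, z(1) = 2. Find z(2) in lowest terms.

p(3) = 3, p(2) = −2. z(2) = 2 − (−2)·(2 − 3)/((−2) − 3) = 12/5.

12/5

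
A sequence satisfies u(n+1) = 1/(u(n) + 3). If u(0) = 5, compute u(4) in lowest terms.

u(1) = 1/(5 + 3) = 1/8.
u(2) = 1/(1/8 + 3) = 8/25.
u(3) = 1/(8/25 + 3) = 25/83.
u(4) = 1/(25/83 + 3) = 83/274.

83/274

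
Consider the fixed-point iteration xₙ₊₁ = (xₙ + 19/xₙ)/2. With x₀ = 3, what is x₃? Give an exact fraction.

x₁ = (3 + 19/3)/2 = 14/3.
x₂ = (14/3 + 19/(14/3))/2 = 367/84.
x₃ = (367/84 + 19/(367/84))/2 = 268753/61656.

268753/61656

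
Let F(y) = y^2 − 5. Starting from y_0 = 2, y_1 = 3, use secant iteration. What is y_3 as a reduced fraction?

29/13

F(2) = −1, F(3) = 4. y_2 = 3 − 4·(3 − 2)/(4 − (−1)) = 11/5.
F(3) = 4, F(11/5) = −4/25. y_3 = (11/5) − (−4/25)·((11/5) − 3)/((−4/25) − 4) = 29/13.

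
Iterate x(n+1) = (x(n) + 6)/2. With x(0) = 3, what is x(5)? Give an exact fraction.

189/32

x(1) = (3 + 6)/2 = 9/2.
x(2) = ((9/2) + 6)/2 = 21/4.
x(3) = ((21/4) + 6)/2 = 45/8.
x(4) = ((45/8) + 6)/2 = 93/16.
x(5) = ((93/16) + 6)/2 = 189/32.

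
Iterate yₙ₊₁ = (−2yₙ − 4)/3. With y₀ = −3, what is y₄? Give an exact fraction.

−100/81

y₁ = (−2·(−3) − 4)/3 = 2/3.
y₂ = (−2·(2/3) − 4)/3 = −16/9.
y₃ = (−2·(−16/9) − 4)/3 = −4/27.
y₄ = (−2·(−4/27) − 4)/3 = −100/81.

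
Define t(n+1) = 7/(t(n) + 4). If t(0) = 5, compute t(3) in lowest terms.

t(1) = 7/(5 + 4) = 7/9.
t(2) = 7/(7/9 + 4) = 63/43.
t(3) = 7/(63/43 + 4) = 301/235.

301/235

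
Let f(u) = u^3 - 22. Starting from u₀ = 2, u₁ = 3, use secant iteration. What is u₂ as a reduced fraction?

52/19

f(2) = -14, f(3) = 5. u₂ = 3 - 5·(3 - 2)/(5 - (-14)) = 52/19.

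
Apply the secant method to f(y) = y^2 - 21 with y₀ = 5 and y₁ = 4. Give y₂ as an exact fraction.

41/9

f(5) = 4, f(4) = -5. y₂ = 4 - (-5)·(4 - 5)/((-5) - 4) = 41/9.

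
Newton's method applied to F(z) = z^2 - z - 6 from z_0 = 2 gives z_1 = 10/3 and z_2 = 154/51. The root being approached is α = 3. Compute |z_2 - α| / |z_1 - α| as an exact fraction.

1/17

z_1 - α = 10/3 - 3 = 1/3, so |z_1 - α| = 1/3.
z_2 - α = 154/51 - 3 = 1/51, so |z_2 - α| = 1/51.
Ratio = (1/51) / (1/3) = 1/17.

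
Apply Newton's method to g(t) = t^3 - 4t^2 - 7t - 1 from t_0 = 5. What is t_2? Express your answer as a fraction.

g'(t) = 3t^2 - 8t - 7.
g(5) = -11, g'(5) = 28, so t_1 = 5 - (-11)/28 = 151/28.
g(151/28) = 38599/21952, g'(151/28) = 29091/784, so t_2 = (151/28) - (38599/21952)/(29091/784) = 2177071/407274.

2177071/407274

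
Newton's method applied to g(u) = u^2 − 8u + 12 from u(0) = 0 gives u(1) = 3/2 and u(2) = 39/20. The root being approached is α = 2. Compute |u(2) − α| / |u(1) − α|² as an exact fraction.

1/5

u(1) − α = 3/2 − 2 = −1/2, so |u(1) − α| = 1/2.
u(2) − α = 39/20 − 2 = −1/20, so |u(2) − α| = 1/20.
|u(1) − α|² = 1/4.
Ratio = (1/20) / (1/4) = 1/5.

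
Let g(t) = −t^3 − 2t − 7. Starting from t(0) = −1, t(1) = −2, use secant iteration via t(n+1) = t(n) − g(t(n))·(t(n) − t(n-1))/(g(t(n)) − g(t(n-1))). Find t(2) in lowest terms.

g(−1) = −4, g(−2) = 5. t(2) = (−2) − 5·((−2) − (−1))/(5 − (−4)) = −13/9.

−13/9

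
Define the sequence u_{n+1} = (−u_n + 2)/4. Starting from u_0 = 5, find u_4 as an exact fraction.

107/256

u_1 = (−5 + 2)/4 = −3/4.
u_2 = (−(−3/4) + 2)/4 = 11/16.
u_3 = (−(11/16) + 2)/4 = 21/64.
u_4 = (−(21/64) + 2)/4 = 107/256.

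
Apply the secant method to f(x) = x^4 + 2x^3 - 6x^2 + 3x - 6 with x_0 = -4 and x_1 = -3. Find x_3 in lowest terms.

-3683/929

f(-4) = 14, f(-3) = -42. x_2 = (-3) - (-42)·((-3) - (-4))/((-42) - 14) = -15/4.
f(-3) = -42, f(-15/4) = -2391/256. x_3 = (-15/4) - (-2391/256)·((-15/4) - (-3))/((-2391/256) - (-42)) = -3683/929.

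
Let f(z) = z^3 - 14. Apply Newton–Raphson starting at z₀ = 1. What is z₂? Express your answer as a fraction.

4285/1152

f'(z) = 3z^2.
f(1) = -13, f'(1) = 3, so z₁ = 1 - (-13)/3 = 16/3.
f(16/3) = 3718/27, f'(16/3) = 256/3, so z₂ = (16/3) - (3718/27)/(256/3) = 4285/1152.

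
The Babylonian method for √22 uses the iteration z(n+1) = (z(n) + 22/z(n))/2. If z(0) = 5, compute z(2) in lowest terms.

z(1) = (5 + 22/5)/2 = 47/10.
z(2) = (47/10 + 22/(47/10))/2 = 4409/940.

4409/940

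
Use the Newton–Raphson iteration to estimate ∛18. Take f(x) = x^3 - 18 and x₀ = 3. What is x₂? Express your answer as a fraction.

f'(x) = 3x^2.
f(3) = 9, f'(3) = 27, so x₁ = 3 - 9/27 = 8/3.
f(8/3) = 26/27, f'(8/3) = 64/3, so x₂ = (8/3) - (26/27)/(64/3) = 755/288.

755/288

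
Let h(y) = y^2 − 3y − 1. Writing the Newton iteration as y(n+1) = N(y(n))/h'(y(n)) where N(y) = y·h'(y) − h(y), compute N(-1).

h'(y) = 2y − 3.
N(y) = y·h'(y) − h(y) = y·(2y − 3) − (y^2 − 3y − 1) = y^2 + 1.
N(-1) = 2.

2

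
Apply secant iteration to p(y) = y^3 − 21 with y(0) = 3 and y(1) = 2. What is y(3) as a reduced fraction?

p(3) = 6, p(2) = −13. y(2) = 2 − (−13)·(2 − 3)/((−13) − 6) = 51/19.
p(2) = −13, p(51/19) = −11388/6859. y(3) = (51/19) − (−11388/6859)·((51/19) − 2)/((−11388/6859) − (−13)) = 16659/5983.

16659/5983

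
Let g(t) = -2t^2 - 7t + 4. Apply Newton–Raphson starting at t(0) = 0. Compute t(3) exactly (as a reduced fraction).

932068/1864135

g'(t) = -4t - 7.
g(0) = 4, g'(0) = -7, so t(1) = 0 - 4/(-7) = 4/7.
g(4/7) = -32/49, g'(4/7) = -65/7, so t(2) = (4/7) - (-32/49)/(-65/7) = 228/455.
g(228/455) = -2048/207025, g'(228/455) = -4097/455, so t(3) = (228/455) - (-2048/207025)/(-4097/455) = 932068/1864135.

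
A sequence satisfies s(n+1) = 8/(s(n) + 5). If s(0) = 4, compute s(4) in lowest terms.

s(1) = 8/(4 + 5) = 8/9.
s(2) = 8/(8/9 + 5) = 72/53.
s(3) = 8/(72/53 + 5) = 424/337.
s(4) = 8/(424/337 + 5) = 2696/2109.

2696/2109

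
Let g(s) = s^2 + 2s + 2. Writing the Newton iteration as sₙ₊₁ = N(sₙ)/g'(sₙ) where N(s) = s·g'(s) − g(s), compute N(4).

14

g'(s) = 2s + 2.
N(s) = s·g'(s) − g(s) = s·(2s + 2) − (s^2 + 2s + 2) = s^2 − 2.
N(4) = 14.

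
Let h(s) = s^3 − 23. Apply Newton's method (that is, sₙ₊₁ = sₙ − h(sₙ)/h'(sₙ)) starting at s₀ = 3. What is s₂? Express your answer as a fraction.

1365775/480249

h'(s) = 3s^2.
h(3) = 4, h'(3) = 27, so s₁ = 3 − 4/27 = 77/27.
h(77/27) = 3824/19683, h'(77/27) = 5929/243, so s₂ = (77/27) − (3824/19683)/(5929/243) = 1365775/480249.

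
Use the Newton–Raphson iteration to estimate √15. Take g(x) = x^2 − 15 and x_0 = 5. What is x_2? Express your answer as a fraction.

g'(x) = 2x.
g(5) = 10, g'(5) = 10, so x_1 = 5 − 10/10 = 4.
g(4) = 1, g'(4) = 8, so x_2 = 4 − 1/8 = 31/8.

31/8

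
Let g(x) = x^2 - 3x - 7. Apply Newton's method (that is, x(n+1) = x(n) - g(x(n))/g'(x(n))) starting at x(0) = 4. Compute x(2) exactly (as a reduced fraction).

g'(x) = 2x - 3.
g(4) = -3, g'(4) = 5, so x(1) = 4 - (-3)/5 = 23/5.
g(23/5) = 9/25, g'(23/5) = 31/5, so x(2) = (23/5) - (9/25)/(31/5) = 704/155.

704/155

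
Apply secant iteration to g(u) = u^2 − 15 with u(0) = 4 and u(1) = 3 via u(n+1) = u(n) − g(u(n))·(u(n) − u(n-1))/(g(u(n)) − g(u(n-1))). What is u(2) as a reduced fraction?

27/7

g(4) = 1, g(3) = −6. u(2) = 3 − (−6)·(3 − 4)/((−6) − 1) = 27/7.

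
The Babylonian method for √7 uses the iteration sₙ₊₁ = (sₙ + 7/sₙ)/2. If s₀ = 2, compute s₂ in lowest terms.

233/88

s₁ = (2 + 7/2)/2 = 11/4.
s₂ = (11/4 + 7/(11/4))/2 = 233/88.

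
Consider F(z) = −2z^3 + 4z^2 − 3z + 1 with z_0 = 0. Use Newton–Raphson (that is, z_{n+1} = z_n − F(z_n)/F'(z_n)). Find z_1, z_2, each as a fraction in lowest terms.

z_1 = 1/3, z_2 = 19/27

F'(z) = −6z^2 + 8z − 3.
F(0) = 1, F'(0) = −3, so z_1 = 0 − 1/(−3) = 1/3.
F(1/3) = 10/27, F'(1/3) = −1, so z_2 = (1/3) − (10/27)/(−1) = 19/27.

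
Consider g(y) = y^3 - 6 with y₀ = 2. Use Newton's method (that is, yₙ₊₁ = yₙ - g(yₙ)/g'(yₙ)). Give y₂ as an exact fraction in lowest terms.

g'(y) = 3y^2.
g(2) = 2, g'(2) = 12, so y₁ = 2 - 2/12 = 11/6.
g(11/6) = 35/216, g'(11/6) = 121/12, so y₂ = (11/6) - (35/216)/(121/12) = 1979/1089.

1979/1089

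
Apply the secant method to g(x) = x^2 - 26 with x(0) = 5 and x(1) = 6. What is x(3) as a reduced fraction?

311/61

g(5) = -1, g(6) = 10. x(2) = 6 - 10·(6 - 5)/(10 - (-1)) = 56/11.
g(6) = 10, g(56/11) = -10/121. x(3) = (56/11) - (-10/121)·((56/11) - 6)/((-10/121) - 10) = 311/61.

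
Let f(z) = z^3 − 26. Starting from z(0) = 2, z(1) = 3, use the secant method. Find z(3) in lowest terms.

28370/9577

f(2) = −18, f(3) = 1. z(2) = 3 − 1·(3 − 2)/(1 − (−18)) = 56/19.
f(3) = 1, f(56/19) = −2718/6859. z(3) = (56/19) − (−2718/6859)·((56/19) − 3)/((−2718/6859) − 1) = 28370/9577.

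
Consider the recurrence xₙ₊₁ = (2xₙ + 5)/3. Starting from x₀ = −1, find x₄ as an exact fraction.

103/27

x₁ = (2·(−1) + 5)/3 = 1.
x₂ = (2·1 + 5)/3 = 7/3.
x₃ = (2·(7/3) + 5)/3 = 29/9.
x₄ = (2·(29/9) + 5)/3 = 103/27.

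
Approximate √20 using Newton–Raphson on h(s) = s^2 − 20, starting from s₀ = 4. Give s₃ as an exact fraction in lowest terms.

h'(s) = 2s.
h(4) = −4, h'(4) = 8, so s₁ = 4 − (−4)/8 = 9/2.
h(9/2) = 1/4, h'(9/2) = 9, so s₂ = (9/2) − (1/4)/9 = 161/36.
h(161/36) = 1/1296, h'(161/36) = 161/18, so s₃ = (161/36) − (1/1296)/(161/18) = 51841/11592.

51841/11592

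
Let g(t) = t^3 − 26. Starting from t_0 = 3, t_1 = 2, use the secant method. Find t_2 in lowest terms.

g(3) = 1, g(2) = −18. t_2 = 2 − (−18)·(2 − 3)/((−18) − 1) = 56/19.

56/19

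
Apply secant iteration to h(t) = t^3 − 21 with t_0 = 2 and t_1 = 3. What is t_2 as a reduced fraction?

h(2) = −13, h(3) = 6. t_2 = 3 − 6·(3 − 2)/(6 − (−13)) = 51/19.

51/19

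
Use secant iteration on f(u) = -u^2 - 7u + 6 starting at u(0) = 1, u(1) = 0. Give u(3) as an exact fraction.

f(1) = -2, f(0) = 6. u(2) = 0 - 6·(0 - 1)/(6 - (-2)) = 3/4.
f(0) = 6, f(3/4) = 3/16. u(3) = (3/4) - (3/16)·((3/4) - 0)/((3/16) - 6) = 24/31.

24/31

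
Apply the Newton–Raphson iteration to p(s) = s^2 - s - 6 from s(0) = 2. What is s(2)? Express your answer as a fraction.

p'(s) = 2s - 1.
p(2) = -4, p'(2) = 3, so s(1) = 2 - (-4)/3 = 10/3.
p(10/3) = 16/9, p'(10/3) = 17/3, so s(2) = (10/3) - (16/9)/(17/3) = 154/51.

154/51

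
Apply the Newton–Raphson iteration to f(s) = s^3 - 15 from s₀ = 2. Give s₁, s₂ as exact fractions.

s₁ = 31/12, s₂ = 42751/17298

f'(s) = 3s^2.
f(2) = -7, f'(2) = 12, so s₁ = 2 - (-7)/12 = 31/12.
f(31/12) = 3871/1728, f'(31/12) = 961/48, so s₂ = (31/12) - (3871/1728)/(961/48) = 42751/17298.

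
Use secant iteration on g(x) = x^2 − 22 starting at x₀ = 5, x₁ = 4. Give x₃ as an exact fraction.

61/13

g(5) = 3, g(4) = −6. x₂ = 4 − (−6)·(4 − 5)/((−6) − 3) = 14/3.
g(4) = −6, g(14/3) = −2/9. x₃ = (14/3) − (−2/9)·((14/3) − 4)/((−2/9) − (−6)) = 61/13.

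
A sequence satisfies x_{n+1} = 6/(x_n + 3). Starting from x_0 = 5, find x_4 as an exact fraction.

x_1 = 6/(5 + 3) = 3/4.
x_2 = 6/(3/4 + 3) = 8/5.
x_3 = 6/(8/5 + 3) = 30/23.
x_4 = 6/(30/23 + 3) = 46/33.

46/33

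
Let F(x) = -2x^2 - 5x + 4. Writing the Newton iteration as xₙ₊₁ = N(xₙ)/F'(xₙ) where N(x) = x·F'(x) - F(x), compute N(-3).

F'(x) = -4x - 5.
N(x) = x·F'(x) - F(x) = x·(-4x - 5) - (-2x^2 - 5x + 4) = -2x^2 - 4.
N(-3) = -22.

-22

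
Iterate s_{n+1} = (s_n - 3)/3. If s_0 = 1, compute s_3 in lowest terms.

s_1 = (1 - 3)/3 = -2/3.
s_2 = ((-2/3) - 3)/3 = -11/9.
s_3 = ((-11/9) - 3)/3 = -38/27.

-38/27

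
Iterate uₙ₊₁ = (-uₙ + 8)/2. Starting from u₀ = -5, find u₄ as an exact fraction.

u₁ = (-(-5) + 8)/2 = 13/2.
u₂ = (-(13/2) + 8)/2 = 3/4.
u₃ = (-(3/4) + 8)/2 = 29/8.
u₄ = (-(29/8) + 8)/2 = 35/16.

35/16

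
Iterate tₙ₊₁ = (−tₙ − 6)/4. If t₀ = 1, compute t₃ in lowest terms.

t₁ = (−1 − 6)/4 = −7/4.
t₂ = (−(−7/4) − 6)/4 = −17/16.
t₃ = (−(−17/16) − 6)/4 = −79/64.

−79/64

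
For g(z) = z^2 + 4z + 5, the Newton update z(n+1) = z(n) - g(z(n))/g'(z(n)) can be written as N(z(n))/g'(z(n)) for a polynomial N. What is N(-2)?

g'(z) = 2z + 4.
N(z) = z·g'(z) - g(z) = z·(2z + 4) - (z^2 + 4z + 5) = z^2 - 5.
N(-2) = -1.

-1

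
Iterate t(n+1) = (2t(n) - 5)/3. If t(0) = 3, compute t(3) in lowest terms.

t(1) = (2·3 - 5)/3 = 1/3.
t(2) = (2·(1/3) - 5)/3 = -13/9.
t(3) = (2·(-13/9) - 5)/3 = -71/27.

-71/27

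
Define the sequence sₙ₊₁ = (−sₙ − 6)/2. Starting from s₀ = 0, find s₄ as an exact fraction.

s₁ = (−0 − 6)/2 = −3.
s₂ = (−(−3) − 6)/2 = −3/2.
s₃ = (−(−3/2) − 6)/2 = −9/4.
s₄ = (−(−9/4) − 6)/2 = −15/8.

−15/8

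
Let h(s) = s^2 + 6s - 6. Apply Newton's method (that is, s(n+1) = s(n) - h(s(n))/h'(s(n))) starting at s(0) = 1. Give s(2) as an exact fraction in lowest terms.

h'(s) = 2s + 6.
h(1) = 1, h'(1) = 8, so s(1) = 1 - 1/8 = 7/8.
h(7/8) = 1/64, h'(7/8) = 31/4, so s(2) = (7/8) - (1/64)/(31/4) = 433/496.

433/496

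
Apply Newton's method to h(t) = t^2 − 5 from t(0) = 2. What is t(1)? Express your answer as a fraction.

9/4

h'(t) = 2t.
h(2) = −1, h'(2) = 4, so t(1) = 2 − (−1)/4 = 9/4.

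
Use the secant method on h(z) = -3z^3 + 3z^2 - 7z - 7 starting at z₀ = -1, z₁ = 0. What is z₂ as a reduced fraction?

h(-1) = 6, h(0) = -7. z₂ = 0 - (-7)·(0 - (-1))/((-7) - 6) = -7/13.

-7/13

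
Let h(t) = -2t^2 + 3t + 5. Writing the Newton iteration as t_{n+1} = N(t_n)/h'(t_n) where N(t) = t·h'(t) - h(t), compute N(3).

h'(t) = -4t + 3.
N(t) = t·h'(t) - h(t) = t·(-4t + 3) - (-2t^2 + 3t + 5) = -2t^2 - 5.
N(3) = -23.

-23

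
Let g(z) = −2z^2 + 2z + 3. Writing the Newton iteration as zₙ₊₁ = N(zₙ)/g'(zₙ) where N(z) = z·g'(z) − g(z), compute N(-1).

−5

g'(z) = −4z + 2.
N(z) = z·g'(z) − g(z) = z·(−4z + 2) − (−2z^2 + 2z + 3) = −2z^2 − 3.
N(-1) = −5.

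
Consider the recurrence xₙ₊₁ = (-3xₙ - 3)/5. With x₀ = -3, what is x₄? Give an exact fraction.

-447/625

x₁ = (-3·(-3) - 3)/5 = 6/5.
x₂ = (-3·(6/5) - 3)/5 = -33/25.
x₃ = (-3·(-33/25) - 3)/5 = 24/125.
x₄ = (-3·(24/125) - 3)/5 = -447/625.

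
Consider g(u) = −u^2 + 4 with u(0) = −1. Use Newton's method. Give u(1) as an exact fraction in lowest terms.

−5/2

g'(u) = −2u.
g(−1) = 3, g'(−1) = 2, so u(1) = (−1) − 3/2 = −5/2.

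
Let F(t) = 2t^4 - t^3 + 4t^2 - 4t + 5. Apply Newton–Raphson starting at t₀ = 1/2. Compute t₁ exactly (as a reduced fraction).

F'(t) = 8t^3 - 3t^2 + 8t - 4.
F(1/2) = 4, F'(1/2) = 1/4, so t₁ = (1/2) - 4/(1/4) = -31/2.

-31/2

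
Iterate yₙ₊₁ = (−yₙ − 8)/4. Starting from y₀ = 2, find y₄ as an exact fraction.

−203/128

y₁ = (−2 − 8)/4 = −5/2.
y₂ = (−(−5/2) − 8)/4 = −11/8.
y₃ = (−(−11/8) − 8)/4 = −53/32.
y₄ = (−(−53/32) − 8)/4 = −203/128.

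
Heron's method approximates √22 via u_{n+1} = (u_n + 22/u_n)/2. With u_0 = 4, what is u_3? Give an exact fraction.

u_1 = (4 + 22/4)/2 = 19/4.
u_2 = (19/4 + 22/(19/4))/2 = 713/152.
u_3 = (713/152 + 22/(713/152))/2 = 1016657/216752.

1016657/216752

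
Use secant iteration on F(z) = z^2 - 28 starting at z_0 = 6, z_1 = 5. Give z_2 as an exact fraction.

F(6) = 8, F(5) = -3. z_2 = 5 - (-3)·(5 - 6)/((-3) - 8) = 58/11.

58/11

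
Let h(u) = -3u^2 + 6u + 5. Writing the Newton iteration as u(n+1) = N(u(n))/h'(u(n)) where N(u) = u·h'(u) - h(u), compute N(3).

-32

h'(u) = -6u + 6.
N(u) = u·h'(u) - h(u) = u·(-6u + 6) - (-3u^2 + 6u + 5) = -3u^2 - 5.
N(3) = -32.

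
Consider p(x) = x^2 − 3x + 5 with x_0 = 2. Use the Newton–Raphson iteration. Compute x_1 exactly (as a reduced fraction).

−1

p'(x) = 2x − 3.
p(2) = 3, p'(2) = 1, so x_1 = 2 − 3/1 = −1.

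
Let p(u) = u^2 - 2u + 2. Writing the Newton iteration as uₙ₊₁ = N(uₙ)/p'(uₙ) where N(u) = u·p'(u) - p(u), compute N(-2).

2

p'(u) = 2u - 2.
N(u) = u·p'(u) - p(u) = u·(2u - 2) - (u^2 - 2u + 2) = u^2 - 2.
N(-2) = 2.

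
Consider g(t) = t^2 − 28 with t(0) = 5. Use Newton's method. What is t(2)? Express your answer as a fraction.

5609/1060

g'(t) = 2t.
g(5) = −3, g'(5) = 10, so t(1) = 5 − (−3)/10 = 53/10.
g(53/10) = 9/100, g'(53/10) = 53/5, so t(2) = (53/10) − (9/100)/(53/5) = 5609/1060.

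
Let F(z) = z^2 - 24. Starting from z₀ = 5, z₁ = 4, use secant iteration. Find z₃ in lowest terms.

49/10

F(5) = 1, F(4) = -8. z₂ = 4 - (-8)·(4 - 5)/((-8) - 1) = 44/9.
F(4) = -8, F(44/9) = -8/81. z₃ = (44/9) - (-8/81)·((44/9) - 4)/((-8/81) - (-8)) = 49/10.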